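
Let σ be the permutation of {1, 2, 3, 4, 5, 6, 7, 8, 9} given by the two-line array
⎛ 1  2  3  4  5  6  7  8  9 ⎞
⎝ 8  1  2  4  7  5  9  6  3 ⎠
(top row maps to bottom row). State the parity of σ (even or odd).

In disjoint-cycle form the cycle lengths are 8, 1.
A cycle of length ℓ contributes ℓ−1 transpositions, so σ is a product of 7 transpositions — odd.

odd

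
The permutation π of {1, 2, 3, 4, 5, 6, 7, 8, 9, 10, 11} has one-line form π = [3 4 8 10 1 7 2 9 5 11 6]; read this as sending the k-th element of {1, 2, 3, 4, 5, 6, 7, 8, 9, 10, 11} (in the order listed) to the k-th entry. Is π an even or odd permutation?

odd

In disjoint-cycle form the cycle lengths are 6, 5.
A cycle of length ℓ contributes ℓ−1 transpositions, so π is a product of 5 + 4 = 9 transpositions — odd.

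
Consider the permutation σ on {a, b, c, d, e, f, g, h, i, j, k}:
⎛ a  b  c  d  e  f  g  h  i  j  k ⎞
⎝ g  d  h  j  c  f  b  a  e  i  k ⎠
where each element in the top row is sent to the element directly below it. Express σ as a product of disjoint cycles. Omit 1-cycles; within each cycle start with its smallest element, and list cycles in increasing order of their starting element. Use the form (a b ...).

(a g b d j i e c h)

Iterating σ from a gives a → g → b → d → j → i → e → c → h → a; that is the 9-cycle (a g b d j i e c h).
Continuing from each remaining unvisited element yields (a g b d j i e c h).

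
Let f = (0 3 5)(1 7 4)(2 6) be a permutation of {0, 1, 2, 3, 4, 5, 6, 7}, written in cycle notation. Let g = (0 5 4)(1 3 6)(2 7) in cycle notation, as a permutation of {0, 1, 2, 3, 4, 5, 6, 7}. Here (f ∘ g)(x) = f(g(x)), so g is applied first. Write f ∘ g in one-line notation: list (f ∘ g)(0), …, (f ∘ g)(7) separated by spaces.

Chase each element through g then f: 0 → 5 → 0; 1 → 3 → 5; 2 → 7 → 4; 3 → 6 → 2; 4 → 0 → 3; 5 → 4 → 1; 6 → 1 → 7; 7 → 2 → 6.
So f ∘ g in one-line form is 0 5 4 2 3 1 7 6.

0 5 4 2 3 1 7 6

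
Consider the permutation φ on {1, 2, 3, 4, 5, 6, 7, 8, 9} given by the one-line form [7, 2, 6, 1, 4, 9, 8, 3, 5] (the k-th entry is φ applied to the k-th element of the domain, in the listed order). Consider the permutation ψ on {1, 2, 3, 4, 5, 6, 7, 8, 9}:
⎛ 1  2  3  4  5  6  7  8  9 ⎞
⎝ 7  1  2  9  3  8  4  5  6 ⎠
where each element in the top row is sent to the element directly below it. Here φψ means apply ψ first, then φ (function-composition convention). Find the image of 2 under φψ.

7

(φψ)(2) = φ(ψ(2)). ψ(2) = 1, then φ(1) = 7. So (φψ)(2) = 7.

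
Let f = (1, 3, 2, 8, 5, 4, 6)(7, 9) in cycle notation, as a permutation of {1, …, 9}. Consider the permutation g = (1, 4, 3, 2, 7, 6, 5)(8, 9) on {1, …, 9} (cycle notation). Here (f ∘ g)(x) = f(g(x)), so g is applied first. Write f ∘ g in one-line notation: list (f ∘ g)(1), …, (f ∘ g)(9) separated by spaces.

6 9 8 2 3 4 1 7 5

Chase each element through g then f: 1 → 4 → 6; 2 → 7 → 9; 3 → 2 → 8; 4 → 3 → 2; 5 → 1 → 3; 6 → 5 → 4; 7 → 6 → 1; 8 → 9 → 7; 9 → 8 → 5.
So f ∘ g in one-line form is 6 9 8 2 3 4 1 7 5.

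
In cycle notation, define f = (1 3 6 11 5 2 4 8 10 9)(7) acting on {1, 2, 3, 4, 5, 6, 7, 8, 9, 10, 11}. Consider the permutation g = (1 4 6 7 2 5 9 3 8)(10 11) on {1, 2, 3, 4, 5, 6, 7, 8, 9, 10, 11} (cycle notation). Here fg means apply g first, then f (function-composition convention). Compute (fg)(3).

10

(fg)(3) = f(g(3)). g(3) = 8, then f(8) = 10. So (fg)(3) = 10.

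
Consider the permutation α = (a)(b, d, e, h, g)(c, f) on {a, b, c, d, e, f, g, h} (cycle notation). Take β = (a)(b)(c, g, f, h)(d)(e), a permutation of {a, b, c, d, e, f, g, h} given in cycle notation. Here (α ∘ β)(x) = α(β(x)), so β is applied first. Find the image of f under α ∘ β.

g

β(f) = h, then α(h) = g; composing gives (α ∘ β)(f) = g.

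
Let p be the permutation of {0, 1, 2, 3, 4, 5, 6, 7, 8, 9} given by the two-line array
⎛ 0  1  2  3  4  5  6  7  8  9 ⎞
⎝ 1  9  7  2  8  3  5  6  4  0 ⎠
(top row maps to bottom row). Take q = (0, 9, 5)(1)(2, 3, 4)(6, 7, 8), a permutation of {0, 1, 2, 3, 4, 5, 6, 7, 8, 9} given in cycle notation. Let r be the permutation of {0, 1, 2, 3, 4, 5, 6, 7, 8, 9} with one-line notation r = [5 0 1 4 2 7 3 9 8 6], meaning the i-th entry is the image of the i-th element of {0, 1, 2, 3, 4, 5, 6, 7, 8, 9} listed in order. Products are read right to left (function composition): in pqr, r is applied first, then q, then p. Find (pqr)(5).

Chase 5: r(5) = 7; q(7) = 8; p(8) = 4. Hence (pqr)(5) = 4.

4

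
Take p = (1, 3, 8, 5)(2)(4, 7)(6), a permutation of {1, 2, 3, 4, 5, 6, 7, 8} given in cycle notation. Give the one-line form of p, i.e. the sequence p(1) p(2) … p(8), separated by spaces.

Image by image: 1↦3, 2↦2, 3↦8, 4↦7, 5↦1, 6↦6, 7↦4, 8↦5.
So the one-line form is 3 2 8 7 1 6 4 5.

3 2 8 7 1 6 4 5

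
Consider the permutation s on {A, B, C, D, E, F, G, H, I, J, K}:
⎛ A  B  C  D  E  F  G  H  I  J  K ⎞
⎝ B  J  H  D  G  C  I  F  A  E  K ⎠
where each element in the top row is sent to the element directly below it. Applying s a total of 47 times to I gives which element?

Tracing I → A → … returns to I after 6 steps, so I lies in a 6-cycle (A, B, J, E, G, I).
Since the cycle has length 6, s^47 acts on it the same as s^5 (47 mod 6 = 5).
Advancing 5 steps from I: I → A → B → J → E → G.

G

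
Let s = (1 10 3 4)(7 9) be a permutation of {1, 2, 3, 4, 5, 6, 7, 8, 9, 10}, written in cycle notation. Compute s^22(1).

3

1 lies in the 4-cycle (1 10 3 4).
On a 4-cycle, s^4 is the identity, so s^22 = s^2 there (22 ≡ 2 mod 4).
Advancing 2 steps from 1: 1 → 10 → 3.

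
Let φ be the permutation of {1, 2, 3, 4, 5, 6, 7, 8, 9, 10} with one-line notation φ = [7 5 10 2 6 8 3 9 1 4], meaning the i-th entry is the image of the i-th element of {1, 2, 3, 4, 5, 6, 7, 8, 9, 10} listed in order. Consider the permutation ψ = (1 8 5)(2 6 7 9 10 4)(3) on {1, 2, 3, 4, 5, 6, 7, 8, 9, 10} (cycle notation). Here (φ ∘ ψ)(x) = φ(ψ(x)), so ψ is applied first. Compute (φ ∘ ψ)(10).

2

ψ(10) = 4, then φ(4) = 2; composing gives (φ ∘ ψ)(10) = 2.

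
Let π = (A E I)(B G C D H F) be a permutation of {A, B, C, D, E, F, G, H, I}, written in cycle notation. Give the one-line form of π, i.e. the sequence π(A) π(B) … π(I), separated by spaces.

E G D H I B C F A

Reading each image from the cycles: A↦E, B↦G, C↦D, D↦H, E↦I, F↦B, G↦C, H↦F, I↦A.
So the one-line form is E G D H I B C F A.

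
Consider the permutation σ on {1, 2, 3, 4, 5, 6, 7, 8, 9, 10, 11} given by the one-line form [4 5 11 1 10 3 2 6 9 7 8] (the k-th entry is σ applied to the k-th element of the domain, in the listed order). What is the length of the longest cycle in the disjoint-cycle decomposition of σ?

4

Decomposing into disjoint cycles gives (1, 4)(2, 5, 10, 7)(3, 11, 8, 6); the longest has length 4.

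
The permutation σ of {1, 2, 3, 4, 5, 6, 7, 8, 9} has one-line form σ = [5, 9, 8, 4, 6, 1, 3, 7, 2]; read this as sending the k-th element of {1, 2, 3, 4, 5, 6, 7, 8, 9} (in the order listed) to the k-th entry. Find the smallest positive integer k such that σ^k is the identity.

Decomposing into disjoint cycles gives cycle lengths 3, 3, 2, 1.
Since disjoint cycles commute, ord(σ) = lcm(3, 3, 2) = 6.

6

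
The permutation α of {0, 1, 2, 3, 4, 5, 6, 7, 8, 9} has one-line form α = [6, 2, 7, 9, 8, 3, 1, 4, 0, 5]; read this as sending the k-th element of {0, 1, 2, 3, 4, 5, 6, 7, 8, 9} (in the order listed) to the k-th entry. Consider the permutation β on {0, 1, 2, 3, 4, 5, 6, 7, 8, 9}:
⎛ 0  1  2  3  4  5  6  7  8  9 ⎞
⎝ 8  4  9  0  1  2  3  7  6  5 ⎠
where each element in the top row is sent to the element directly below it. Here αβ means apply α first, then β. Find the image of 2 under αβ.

First apply α: α(2) = 7, then β(7) = 7. Thus (αβ)(2) = 7.

7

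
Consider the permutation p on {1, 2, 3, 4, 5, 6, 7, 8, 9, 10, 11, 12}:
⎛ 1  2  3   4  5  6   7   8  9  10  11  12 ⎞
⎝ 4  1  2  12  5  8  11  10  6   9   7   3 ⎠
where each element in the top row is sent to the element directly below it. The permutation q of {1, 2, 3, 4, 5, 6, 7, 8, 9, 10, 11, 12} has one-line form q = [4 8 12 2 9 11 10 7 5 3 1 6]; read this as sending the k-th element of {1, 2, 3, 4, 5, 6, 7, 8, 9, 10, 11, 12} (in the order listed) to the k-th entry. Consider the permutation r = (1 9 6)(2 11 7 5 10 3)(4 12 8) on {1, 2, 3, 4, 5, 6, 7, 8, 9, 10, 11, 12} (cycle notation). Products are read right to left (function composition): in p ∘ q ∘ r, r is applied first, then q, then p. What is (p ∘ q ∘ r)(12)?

Apply the permutations in order: r(12) = 8, then q(8) = 7, then p(7) = 11. So (p ∘ q ∘ r)(12) = 11.

11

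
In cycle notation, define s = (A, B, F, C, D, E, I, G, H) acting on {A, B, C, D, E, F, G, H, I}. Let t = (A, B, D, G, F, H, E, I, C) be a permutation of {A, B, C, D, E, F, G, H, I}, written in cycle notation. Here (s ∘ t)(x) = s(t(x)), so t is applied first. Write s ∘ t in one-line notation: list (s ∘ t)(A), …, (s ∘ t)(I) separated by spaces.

F E B H G A C I D

Chase each element through t then s: A → B → F; B → D → E; C → A → B; D → G → H; E → I → G; F → H → A; G → F → C; H → E → I; I → C → D.
So s ∘ t in one-line form is F E B H G A C I D.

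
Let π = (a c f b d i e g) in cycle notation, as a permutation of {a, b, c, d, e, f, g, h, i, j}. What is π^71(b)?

f

b lies in the 8-cycle (a c f b d i e g).
On an 8-cycle, π^8 is the identity, so π^71 = π^7 there (71 ≡ 7 mod 8).
Stepping 7 places around the cycle: b → d → i → e → g → a → c → f.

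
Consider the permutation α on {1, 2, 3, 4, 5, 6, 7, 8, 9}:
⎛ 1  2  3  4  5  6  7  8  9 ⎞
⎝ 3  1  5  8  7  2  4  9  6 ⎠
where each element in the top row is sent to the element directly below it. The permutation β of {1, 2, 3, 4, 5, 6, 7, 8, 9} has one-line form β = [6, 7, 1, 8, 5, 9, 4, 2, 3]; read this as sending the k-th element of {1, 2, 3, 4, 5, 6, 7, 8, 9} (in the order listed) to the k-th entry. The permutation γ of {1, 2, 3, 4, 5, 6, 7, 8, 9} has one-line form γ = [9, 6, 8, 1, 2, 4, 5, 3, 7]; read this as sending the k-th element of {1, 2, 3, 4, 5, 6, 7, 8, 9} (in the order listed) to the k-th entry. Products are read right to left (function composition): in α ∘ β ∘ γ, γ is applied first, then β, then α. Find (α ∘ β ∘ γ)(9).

(α ∘ β ∘ γ)(9) = α(β(γ(9))). γ(9) = 7, then β(7) = 4, then α(4) = 8, so the result is 8.

8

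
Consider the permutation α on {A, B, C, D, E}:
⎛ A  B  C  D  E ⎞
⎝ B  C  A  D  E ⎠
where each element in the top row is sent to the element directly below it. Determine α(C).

The entry below C in the array is A, so α(C) = A.

A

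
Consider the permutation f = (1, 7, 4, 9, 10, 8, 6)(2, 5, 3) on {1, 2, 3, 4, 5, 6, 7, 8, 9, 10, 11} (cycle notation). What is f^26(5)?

2

5 lies in the 3-cycle (2, 5, 3).
Since the cycle has length 3, f^26 acts on it the same as f^2 (26 mod 3 = 2).
Stepping 2 places around the cycle: 5 → 3 → 2.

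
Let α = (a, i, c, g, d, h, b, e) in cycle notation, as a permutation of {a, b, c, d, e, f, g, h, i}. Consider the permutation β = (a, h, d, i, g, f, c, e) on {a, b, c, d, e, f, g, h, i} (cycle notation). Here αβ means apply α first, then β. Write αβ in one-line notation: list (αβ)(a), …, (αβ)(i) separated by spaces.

(αβ)(x) = β(α(x)). Computing each image: β(α(a)) = β(i) = g, β(α(b)) = β(e) = a, β(α(c)) = β(g) = f, β(α(d)) = β(h) = d, β(α(e)) = β(a) = h, β(α(f)) = β(f) = c, β(α(g)) = β(d) = i, β(α(h)) = β(b) = b, β(α(i)) = β(c) = e.
Hence αβ = [g a f d h c i b e].

g a f d h c i b e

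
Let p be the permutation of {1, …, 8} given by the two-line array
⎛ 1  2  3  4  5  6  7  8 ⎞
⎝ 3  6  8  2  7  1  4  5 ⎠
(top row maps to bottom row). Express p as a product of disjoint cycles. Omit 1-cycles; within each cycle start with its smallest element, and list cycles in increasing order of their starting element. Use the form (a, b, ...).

From 1: 1 → 3 → 8 → 5 → 7 → 4 → 2 → 6 → 1, closing the cycle (1, 3, 8, 5, 7, 4, 2, 6).
Continuing from each remaining unvisited element yields (1, 3, 8, 5, 7, 4, 2, 6).

(1, 3, 8, 5, 7, 4, 2, 6)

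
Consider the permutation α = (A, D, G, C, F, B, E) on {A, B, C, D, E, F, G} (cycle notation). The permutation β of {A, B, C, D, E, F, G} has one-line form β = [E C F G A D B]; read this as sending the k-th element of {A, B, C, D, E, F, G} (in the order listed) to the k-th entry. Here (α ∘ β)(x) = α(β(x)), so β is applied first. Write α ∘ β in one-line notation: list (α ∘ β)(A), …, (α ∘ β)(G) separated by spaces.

For each element, apply β then α: A → E → A; B → C → F; C → F → B; D → G → C; E → A → D; F → D → G; G → B → E.
So α ∘ β in one-line form is A F B C D G E.

A F B C D G E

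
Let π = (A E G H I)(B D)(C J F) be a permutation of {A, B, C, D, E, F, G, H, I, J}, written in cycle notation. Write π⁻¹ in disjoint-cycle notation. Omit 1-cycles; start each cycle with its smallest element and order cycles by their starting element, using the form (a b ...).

(A I H G E)(B D)(C F J)

If π sends a → b within a cycle, π⁻¹ sends b → a; equivalently, reverse each cycle.
Reversing each cycle of π and rotating so the smallest element leads gives (A I H G E)(B D)(C F J).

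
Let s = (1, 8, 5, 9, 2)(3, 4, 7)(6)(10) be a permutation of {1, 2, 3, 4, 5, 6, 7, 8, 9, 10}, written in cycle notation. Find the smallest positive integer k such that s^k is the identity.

15

The cycle type of s is (5, 3, 1, 1).
The order of s is the least common multiple of its cycle lengths: lcm(5, 3) = 15.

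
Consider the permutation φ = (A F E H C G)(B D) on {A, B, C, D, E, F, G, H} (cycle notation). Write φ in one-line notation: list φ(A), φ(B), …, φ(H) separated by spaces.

F D G B H E A C

Each element maps to the next entry in its cycle (wrapping to the front): A→F, B→D, C→G, D→B, E→H, F→E, G→A, H→C.
Listing these in domain order gives F D G B H E A C.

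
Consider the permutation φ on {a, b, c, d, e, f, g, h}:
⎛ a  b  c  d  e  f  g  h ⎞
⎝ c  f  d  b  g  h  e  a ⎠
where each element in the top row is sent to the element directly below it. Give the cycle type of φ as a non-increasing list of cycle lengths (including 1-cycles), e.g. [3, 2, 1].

The disjoint cycles are (a c d b f h)(e g), with lengths 6, 2 in non-increasing order.

[6, 2]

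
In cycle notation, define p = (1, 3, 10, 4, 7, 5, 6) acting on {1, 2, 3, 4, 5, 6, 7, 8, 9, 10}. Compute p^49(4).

4 lies in the 7-cycle (1, 3, 10, 4, 7, 5, 6).
Since the cycle has length 7, p^49 acts on it the same as p^0 (49 mod 7 = 0).
So p^49(4) = 4.

4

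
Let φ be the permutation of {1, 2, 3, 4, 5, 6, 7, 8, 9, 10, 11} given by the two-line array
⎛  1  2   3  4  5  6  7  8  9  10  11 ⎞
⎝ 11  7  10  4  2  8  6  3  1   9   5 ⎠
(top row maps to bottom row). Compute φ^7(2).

1

Tracing 2 → 7 → … returns to 2 after 10 steps, so 2 lies in a 10-cycle (1, 11, 5, 2, 7, 6, 8, 3, 10, 9).
Stepping 7 places around the cycle: 2 → 7 → 6 → 8 → 3 → 10 → 9 → 1.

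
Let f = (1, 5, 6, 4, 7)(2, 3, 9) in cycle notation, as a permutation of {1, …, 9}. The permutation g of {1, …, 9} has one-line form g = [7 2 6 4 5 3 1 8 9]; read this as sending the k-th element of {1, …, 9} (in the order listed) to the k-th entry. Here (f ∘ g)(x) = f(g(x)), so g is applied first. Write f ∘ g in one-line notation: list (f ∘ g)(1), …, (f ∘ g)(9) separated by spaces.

1 3 4 7 6 9 5 8 2

(f ∘ g)(x) = f(g(x)). Computing each image: f(g(1)) = f(7) = 1, f(g(2)) = f(2) = 3, f(g(3)) = f(6) = 4, f(g(4)) = f(4) = 7, f(g(5)) = f(5) = 6, f(g(6)) = f(3) = 9, f(g(7)) = f(1) = 5, f(g(8)) = f(8) = 8, f(g(9)) = f(9) = 2.
Hence f ∘ g = [1 3 4 7 6 9 5 8 2].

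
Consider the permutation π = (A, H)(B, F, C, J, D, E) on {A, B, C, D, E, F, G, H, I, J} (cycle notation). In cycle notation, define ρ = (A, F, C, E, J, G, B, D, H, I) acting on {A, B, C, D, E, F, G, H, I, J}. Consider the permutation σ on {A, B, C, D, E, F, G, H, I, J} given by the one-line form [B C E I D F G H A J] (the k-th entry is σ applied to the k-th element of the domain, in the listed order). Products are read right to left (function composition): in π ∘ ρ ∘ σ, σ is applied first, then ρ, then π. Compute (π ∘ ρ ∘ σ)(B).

Chase B: σ(B) = C; ρ(C) = E; π(E) = B. Hence (π ∘ ρ ∘ σ)(B) = B.

B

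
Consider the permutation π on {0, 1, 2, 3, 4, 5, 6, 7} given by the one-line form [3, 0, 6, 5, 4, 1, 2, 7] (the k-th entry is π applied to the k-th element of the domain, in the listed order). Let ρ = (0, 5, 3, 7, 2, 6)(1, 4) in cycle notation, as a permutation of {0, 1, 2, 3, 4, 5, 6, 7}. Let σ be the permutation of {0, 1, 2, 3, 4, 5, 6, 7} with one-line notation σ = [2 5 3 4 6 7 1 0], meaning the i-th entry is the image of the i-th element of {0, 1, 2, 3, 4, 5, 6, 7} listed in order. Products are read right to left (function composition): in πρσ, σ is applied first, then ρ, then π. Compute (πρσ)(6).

Chase 6: σ(6) = 1; ρ(1) = 4; π(4) = 4. Hence (πρσ)(6) = 4.

4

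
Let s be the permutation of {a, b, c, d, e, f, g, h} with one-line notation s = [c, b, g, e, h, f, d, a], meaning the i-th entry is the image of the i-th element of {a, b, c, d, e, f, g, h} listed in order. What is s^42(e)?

e

Tracing e → h → … returns to e after 6 steps, so e lies in a 6-cycle (a, c, g, d, e, h).
Powers repeat with period 6 on this cycle, and 42 mod 6 = 0, so s^42(e) = s^0(e).
So s^42(e) = e.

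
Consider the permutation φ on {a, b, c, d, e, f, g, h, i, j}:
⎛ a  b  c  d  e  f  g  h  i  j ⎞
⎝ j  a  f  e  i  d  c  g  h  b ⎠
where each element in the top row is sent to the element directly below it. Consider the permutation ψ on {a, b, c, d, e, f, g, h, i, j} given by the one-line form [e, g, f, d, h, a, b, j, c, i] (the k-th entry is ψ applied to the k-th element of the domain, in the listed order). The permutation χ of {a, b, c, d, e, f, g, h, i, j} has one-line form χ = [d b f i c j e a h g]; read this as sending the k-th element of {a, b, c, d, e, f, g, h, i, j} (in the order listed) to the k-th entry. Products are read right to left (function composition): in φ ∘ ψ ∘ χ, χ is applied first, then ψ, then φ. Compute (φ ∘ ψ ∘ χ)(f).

h

Chase f: χ(f) = j; ψ(j) = i; φ(i) = h. Hence (φ ∘ ψ ∘ χ)(f) = h.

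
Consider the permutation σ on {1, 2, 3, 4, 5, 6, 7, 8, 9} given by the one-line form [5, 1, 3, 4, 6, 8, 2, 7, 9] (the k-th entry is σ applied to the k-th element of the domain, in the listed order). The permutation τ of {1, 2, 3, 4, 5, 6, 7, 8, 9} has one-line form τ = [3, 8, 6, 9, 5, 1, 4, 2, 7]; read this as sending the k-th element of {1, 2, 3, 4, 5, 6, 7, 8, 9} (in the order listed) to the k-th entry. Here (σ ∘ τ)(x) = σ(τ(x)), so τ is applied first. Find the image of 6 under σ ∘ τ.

5

τ(6) = 1, then σ(1) = 5; composing gives (σ ∘ τ)(6) = 5.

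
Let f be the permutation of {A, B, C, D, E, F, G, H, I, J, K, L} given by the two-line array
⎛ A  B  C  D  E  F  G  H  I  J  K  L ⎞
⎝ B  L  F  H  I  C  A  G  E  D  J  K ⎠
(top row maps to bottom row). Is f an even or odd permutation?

odd

In disjoint-cycle form the cycle lengths are 8, 2, 2.
A cycle is odd iff its length is even; f has 3 even-length cycles, so sgn(f) = (−1)^3 and f is odd.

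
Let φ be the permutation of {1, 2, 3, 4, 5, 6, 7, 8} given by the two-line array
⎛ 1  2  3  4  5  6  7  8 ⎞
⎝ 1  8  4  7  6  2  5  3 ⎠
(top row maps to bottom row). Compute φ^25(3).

6

Tracing 3 → 4 → … returns to 3 after 7 steps, so 3 lies in a 7-cycle (2, 8, 3, 4, 7, 5, 6).
On a 7-cycle, φ^7 is the identity, so φ^25 = φ^4 there (25 ≡ 4 mod 7).
Stepping 4 places around the cycle: 3 → 4 → 7 → 5 → 6.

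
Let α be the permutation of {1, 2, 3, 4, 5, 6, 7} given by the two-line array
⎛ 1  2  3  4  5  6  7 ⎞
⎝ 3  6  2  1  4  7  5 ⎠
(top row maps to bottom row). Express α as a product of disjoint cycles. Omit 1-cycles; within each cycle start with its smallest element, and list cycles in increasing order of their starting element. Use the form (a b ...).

(1 3 2 6 7 5 4)

Start at 1 and follow images: 1 → 3 → 2 → 6 → 7 → 5 → 4 → 1, giving the cycle (1 3 2 6 7 5 4).
Continuing from each remaining unvisited element yields (1 3 2 6 7 5 4).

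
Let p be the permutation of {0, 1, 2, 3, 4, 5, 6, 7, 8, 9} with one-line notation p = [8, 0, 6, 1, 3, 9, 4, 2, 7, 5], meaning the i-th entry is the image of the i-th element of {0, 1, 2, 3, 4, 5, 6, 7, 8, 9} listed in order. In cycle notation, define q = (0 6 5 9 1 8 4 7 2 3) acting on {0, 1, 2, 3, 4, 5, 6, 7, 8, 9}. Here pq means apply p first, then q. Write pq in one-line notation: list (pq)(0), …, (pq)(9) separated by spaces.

4 6 5 8 0 1 7 3 2 9

(pq)(x) = q(p(x)). Computing each image: q(p(0)) = q(8) = 4, q(p(1)) = q(0) = 6, q(p(2)) = q(6) = 5, q(p(3)) = q(1) = 8, q(p(4)) = q(3) = 0, q(p(5)) = q(9) = 1, q(p(6)) = q(4) = 7, q(p(7)) = q(2) = 3, q(p(8)) = q(7) = 2, q(p(9)) = q(5) = 9.
Hence pq = [4 6 5 8 0 1 7 3 2 9].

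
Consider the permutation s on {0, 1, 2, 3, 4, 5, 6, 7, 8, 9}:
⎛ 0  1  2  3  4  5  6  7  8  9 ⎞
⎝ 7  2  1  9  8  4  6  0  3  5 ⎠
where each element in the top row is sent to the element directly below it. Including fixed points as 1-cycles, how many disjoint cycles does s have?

The cycle decomposition is (0 7)(1 2)(3 9 5 4 8)(6), which has 4 cycles (counting 1-cycles).

4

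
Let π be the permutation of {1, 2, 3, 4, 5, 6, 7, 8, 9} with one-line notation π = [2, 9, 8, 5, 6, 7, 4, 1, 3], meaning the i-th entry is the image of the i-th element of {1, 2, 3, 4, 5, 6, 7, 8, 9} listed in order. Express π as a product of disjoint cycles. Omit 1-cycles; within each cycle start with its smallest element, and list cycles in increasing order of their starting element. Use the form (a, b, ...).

Start at 1 and follow images: 1 → 2 → 9 → 3 → 8 → 1, giving the cycle (1, 2, 9, 3, 8).
Continuing from each remaining unvisited element yields (1, 2, 9, 3, 8)(4, 5, 6, 7).

(1, 2, 9, 3, 8)(4, 5, 6, 7)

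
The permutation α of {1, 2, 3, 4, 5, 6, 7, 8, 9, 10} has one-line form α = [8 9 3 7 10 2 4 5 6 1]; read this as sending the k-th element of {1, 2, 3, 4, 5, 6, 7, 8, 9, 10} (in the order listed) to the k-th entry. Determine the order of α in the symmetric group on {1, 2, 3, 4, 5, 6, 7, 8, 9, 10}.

12

Decomposing into disjoint cycles gives cycle lengths 4, 3, 2, 1.
Since disjoint cycles commute, ord(α) = lcm(4, 3, 2) = 12.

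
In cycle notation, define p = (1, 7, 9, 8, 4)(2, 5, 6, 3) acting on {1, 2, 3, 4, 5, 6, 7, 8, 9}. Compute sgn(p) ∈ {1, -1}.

-1

The cycle lengths are 5, 4.
A cycle is odd iff its length is even; p has 1 even-length cycle, so sgn(p) = (−1)^1 and p is odd.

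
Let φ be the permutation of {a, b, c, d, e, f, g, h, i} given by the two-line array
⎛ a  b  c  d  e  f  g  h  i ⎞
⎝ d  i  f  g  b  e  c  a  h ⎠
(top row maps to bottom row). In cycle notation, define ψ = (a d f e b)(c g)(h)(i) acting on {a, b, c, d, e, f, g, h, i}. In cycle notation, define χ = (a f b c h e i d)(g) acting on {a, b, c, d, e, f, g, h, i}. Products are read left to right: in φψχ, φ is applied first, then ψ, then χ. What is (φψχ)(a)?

(φψχ)(a) = χ(ψ(φ(a))). φ(a) = d, then ψ(d) = f, then χ(f) = b, so the result is b.

b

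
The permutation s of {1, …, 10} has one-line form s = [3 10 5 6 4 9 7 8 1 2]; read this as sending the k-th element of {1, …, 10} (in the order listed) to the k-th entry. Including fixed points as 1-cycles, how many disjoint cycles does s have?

4

The cycle decomposition is (1 3 5 4 6 9)(2 10)(7)(8), which has 4 cycles (counting 1-cycles).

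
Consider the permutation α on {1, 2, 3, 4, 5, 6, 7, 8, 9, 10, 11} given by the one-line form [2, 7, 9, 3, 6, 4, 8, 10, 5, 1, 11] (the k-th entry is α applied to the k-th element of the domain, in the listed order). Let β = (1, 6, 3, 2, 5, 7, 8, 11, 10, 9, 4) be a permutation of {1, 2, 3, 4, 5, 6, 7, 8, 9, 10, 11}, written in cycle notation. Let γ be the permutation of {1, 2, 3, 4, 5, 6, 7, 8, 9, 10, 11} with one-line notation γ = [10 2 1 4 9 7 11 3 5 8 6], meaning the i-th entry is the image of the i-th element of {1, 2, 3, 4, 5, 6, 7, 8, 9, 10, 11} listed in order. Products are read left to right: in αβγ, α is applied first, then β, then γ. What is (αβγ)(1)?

Apply the permutations in order: α(1) = 2, then β(2) = 5, then γ(5) = 9. So (αβγ)(1) = 9.

9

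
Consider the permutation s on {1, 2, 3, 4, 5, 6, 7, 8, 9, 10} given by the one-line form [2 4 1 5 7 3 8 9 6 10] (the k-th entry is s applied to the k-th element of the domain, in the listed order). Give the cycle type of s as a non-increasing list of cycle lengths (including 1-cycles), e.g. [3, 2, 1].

The disjoint cycles are (1 2 4 5 7 8 9 6 3)(10), with lengths 9, 1 in non-increasing order.

[9, 1]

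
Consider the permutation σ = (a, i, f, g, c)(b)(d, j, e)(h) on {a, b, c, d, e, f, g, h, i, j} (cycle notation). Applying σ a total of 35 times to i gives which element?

i

i lies in the 5-cycle (a, i, f, g, c).
On a 5-cycle, σ^5 is the identity, so σ^35 = σ^0 there (35 ≡ 0 mod 5).
So σ^35(i) = i.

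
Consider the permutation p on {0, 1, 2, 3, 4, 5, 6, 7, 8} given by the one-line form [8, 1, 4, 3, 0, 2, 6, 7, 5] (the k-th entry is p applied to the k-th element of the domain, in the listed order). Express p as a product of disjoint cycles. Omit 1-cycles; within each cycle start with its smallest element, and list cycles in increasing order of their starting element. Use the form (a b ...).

Iterating p from 0 gives 0 → 8 → 5 → 2 → 4 → 0; that is the 5-cycle (0 8 5 2 4).
Continuing from each remaining unvisited element yields (0 8 5 2 4).

(0 8 5 2 4)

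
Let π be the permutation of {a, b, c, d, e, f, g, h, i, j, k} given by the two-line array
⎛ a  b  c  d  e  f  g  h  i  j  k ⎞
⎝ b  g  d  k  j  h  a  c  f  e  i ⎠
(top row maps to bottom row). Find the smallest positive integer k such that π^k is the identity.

The disjoint-cycle form of π has cycle lengths 6, 3, 2.
Since disjoint cycles commute, ord(π) = lcm(6, 3, 2) = 6.

6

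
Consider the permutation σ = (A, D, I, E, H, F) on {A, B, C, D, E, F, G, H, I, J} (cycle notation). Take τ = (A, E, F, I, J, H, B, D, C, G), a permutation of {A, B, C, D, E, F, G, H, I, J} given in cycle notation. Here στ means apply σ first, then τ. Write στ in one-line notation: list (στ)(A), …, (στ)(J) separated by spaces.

C D G J B E A I F H

(στ)(x) = τ(σ(x)). Computing each image: τ(σ(A)) = τ(D) = C, τ(σ(B)) = τ(B) = D, τ(σ(C)) = τ(C) = G, τ(σ(D)) = τ(I) = J, τ(σ(E)) = τ(H) = B, τ(σ(F)) = τ(A) = E, τ(σ(G)) = τ(G) = A, τ(σ(H)) = τ(F) = I, τ(σ(I)) = τ(E) = F, τ(σ(J)) = τ(J) = H.
Hence στ = [C D G J B E A I F H].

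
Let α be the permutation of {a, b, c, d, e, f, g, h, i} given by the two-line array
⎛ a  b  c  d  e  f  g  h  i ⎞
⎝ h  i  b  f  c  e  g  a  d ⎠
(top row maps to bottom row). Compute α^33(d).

c

Tracing d → f → … returns to d after 6 steps, so d lies in a 6-cycle (b i d f e c).
Since the cycle has length 6, α^33 acts on it the same as α^3 (33 mod 6 = 3).
Stepping 3 places around the cycle: d → f → e → c.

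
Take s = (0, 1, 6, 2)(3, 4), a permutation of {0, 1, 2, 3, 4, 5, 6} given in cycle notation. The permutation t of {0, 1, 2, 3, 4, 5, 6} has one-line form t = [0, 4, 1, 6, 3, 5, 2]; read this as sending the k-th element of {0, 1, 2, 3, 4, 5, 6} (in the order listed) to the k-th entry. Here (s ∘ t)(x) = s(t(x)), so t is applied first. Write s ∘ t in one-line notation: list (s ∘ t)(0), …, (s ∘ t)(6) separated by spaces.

(s ∘ t)(x) = s(t(x)). Computing each image: s(t(0)) = s(0) = 1, s(t(1)) = s(4) = 3, s(t(2)) = s(1) = 6, s(t(3)) = s(6) = 2, s(t(4)) = s(3) = 4, s(t(5)) = s(5) = 5, s(t(6)) = s(2) = 0.
Hence s ∘ t = [1 3 6 2 4 5 0].

1 3 6 2 4 5 0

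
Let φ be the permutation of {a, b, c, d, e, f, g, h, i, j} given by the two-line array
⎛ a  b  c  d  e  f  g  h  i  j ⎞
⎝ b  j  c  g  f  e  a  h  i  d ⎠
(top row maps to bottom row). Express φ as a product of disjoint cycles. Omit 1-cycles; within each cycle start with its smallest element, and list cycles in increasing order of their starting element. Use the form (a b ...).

Start at a and follow images: a → b → j → d → g → a, giving the cycle (a b j d g).
Continuing from each remaining unvisited element yields (a b j d g)(e f).

(a b j d g)(e f)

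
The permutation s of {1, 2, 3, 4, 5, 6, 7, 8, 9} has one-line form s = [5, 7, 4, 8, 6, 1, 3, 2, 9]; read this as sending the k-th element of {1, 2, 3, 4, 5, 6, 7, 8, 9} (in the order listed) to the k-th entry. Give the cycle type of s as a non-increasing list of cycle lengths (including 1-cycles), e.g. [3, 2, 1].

[5, 3, 1]

The disjoint cycles are (1, 5, 6)(2, 7, 3, 4, 8)(9), with lengths 5, 3, 1 in non-increasing order.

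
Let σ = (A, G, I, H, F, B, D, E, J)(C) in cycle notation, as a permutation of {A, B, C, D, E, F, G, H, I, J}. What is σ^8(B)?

B lies in the 9-cycle (A, G, I, H, F, B, D, E, J).
Stepping 8 places around the cycle: B → D → E → J → A → G → I → H → F.

F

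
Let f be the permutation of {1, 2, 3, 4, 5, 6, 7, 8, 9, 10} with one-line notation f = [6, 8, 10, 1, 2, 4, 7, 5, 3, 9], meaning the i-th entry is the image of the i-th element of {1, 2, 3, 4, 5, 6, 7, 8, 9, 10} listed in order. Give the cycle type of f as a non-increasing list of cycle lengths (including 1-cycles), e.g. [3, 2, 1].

[3, 3, 3, 1]

The disjoint cycles are (1 6 4)(2 8 5)(3 10 9)(7), with lengths 3, 3, 3, 1 in non-increasing order.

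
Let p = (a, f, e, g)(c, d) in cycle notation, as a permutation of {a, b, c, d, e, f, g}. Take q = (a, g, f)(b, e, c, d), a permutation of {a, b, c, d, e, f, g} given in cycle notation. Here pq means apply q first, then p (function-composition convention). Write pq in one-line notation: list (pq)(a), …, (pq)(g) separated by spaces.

For each element, apply q then p: a → g → a; b → e → g; c → d → c; d → b → b; e → c → d; f → a → f; g → f → e.
Collecting the images, pq = [a g c b d f e].

a g c b d f e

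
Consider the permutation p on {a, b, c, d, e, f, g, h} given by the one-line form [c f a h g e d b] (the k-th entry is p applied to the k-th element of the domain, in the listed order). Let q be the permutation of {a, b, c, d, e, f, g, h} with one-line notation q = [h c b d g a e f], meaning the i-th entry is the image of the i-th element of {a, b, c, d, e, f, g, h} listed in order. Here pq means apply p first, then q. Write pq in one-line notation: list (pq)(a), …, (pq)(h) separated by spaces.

b a h f e g d c

(pq)(x) = q(p(x)). Computing each image: q(p(a)) = q(c) = b, q(p(b)) = q(f) = a, q(p(c)) = q(a) = h, q(p(d)) = q(h) = f, q(p(e)) = q(g) = e, q(p(f)) = q(e) = g, q(p(g)) = q(d) = d, q(p(h)) = q(b) = c.
Hence pq = [b a h f e g d c].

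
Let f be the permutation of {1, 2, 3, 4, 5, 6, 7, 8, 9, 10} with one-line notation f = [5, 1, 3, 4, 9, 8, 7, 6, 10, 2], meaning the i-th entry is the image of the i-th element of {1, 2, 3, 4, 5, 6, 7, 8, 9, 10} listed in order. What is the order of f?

The disjoint-cycle form of f has cycle lengths 5, 2, 1, 1, 1.
The order of f is the least common multiple of its cycle lengths: lcm(5, 2) = 10.

10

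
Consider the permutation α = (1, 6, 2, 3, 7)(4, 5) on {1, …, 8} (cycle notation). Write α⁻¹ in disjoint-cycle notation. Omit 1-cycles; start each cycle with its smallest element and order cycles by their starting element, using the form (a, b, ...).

(1, 7, 3, 2, 6)(4, 5)

Inverting a permutation written in cycle notation just reverses the order within every cycle.
After reversing and putting each cycle's least element first, α⁻¹ = (1, 7, 3, 2, 6)(4, 5).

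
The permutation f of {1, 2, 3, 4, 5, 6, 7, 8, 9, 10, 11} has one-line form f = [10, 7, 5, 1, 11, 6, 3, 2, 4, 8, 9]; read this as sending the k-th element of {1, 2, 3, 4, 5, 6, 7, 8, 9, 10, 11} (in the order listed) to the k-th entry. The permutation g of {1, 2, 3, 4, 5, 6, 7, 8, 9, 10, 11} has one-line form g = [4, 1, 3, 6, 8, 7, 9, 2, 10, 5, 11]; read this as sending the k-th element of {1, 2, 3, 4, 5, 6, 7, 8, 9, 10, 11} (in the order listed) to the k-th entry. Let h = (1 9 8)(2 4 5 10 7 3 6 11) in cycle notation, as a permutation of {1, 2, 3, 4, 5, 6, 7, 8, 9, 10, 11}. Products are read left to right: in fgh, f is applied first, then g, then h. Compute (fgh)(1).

Chase 1: f(1) = 10; g(10) = 5; h(5) = 10. Hence (fgh)(1) = 10.

10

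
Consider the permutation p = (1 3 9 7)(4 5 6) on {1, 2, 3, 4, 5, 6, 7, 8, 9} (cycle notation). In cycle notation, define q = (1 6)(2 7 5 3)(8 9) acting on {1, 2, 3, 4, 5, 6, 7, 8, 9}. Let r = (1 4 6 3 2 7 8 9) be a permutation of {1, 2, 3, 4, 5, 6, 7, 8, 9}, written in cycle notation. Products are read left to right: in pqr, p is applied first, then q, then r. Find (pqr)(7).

3

Chase 7: p(7) = 1; q(1) = 6; r(6) = 3. Hence (pqr)(7) = 3.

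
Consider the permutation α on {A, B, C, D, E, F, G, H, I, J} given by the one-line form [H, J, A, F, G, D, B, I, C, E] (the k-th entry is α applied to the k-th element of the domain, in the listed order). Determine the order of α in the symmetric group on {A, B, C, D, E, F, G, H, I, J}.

Decomposing into disjoint cycles gives cycle lengths 4, 4, 2.
The order is lcm(4, 4, 2) = 4.

4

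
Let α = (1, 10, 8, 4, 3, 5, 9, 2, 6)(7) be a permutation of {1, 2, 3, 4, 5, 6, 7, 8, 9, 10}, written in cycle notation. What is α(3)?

5

3 appears in (1, 10, 8, 4, 3, 5, 9, 2, 6); the next entry (wrapping around) is 5.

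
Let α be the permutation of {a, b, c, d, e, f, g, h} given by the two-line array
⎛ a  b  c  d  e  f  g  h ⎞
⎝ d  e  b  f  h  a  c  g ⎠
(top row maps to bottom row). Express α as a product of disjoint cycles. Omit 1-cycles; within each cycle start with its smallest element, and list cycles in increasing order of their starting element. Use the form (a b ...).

Start at a and follow images: a → d → f → a, giving the cycle (a d f).
Continuing from each remaining unvisited element yields (a d f)(b e h g c).

(a d f)(b e h g c)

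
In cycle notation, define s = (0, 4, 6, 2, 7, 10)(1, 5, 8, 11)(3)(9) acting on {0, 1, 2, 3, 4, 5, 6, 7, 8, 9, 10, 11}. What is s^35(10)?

7

10 lies in the 6-cycle (0, 4, 6, 2, 7, 10).
Powers repeat with period 6 on this cycle, and 35 mod 6 = 5, so s^35(10) = s^5(10).
Stepping 5 places around the cycle: 10 → 0 → 4 → 6 → 2 → 7.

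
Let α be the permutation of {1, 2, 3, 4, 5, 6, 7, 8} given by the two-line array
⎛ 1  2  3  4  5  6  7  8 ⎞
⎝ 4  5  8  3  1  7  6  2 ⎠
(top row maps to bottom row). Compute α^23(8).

Tracing 8 → 2 → … returns to 8 after 6 steps, so 8 lies in a 6-cycle (1, 4, 3, 8, 2, 5).
On a 6-cycle, α^6 is the identity, so α^23 = α^5 there (23 ≡ 5 mod 6).
Advancing 5 steps from 8: 8 → 2 → 5 → 1 → 4 → 3.

3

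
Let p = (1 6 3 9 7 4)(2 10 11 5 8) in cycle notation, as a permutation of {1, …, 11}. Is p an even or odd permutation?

odd

The cycle lengths are 6, 5.
A cycle is odd iff its length is even; p has 1 even-length cycle, so sgn(p) = (−1)^1 and p is odd.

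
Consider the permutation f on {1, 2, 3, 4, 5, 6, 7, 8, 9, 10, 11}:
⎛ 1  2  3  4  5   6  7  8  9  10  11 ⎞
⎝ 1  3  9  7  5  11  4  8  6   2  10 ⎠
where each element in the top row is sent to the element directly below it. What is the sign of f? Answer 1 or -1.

1

In disjoint-cycle form the cycle lengths are 6, 2, 1, 1, 1.
A cycle of length ℓ contributes ℓ−1 transpositions, so f is a product of 5 + 1 = 6 transpositions — even.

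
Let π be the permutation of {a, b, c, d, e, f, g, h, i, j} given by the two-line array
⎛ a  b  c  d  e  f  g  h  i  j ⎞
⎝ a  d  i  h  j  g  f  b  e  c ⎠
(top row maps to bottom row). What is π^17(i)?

e

Tracing i → e → … returns to i after 4 steps, so i lies in a 4-cycle (c, i, e, j).
Since the cycle has length 4, π^17 acts on it the same as π^1 (17 mod 4 = 1).
Advancing 1 step from i: i → e.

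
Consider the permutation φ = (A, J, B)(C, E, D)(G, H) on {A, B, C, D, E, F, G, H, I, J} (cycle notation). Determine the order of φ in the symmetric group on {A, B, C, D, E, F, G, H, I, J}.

The cycle type of φ is (3, 3, 2, 1, 1).
Since disjoint cycles commute, ord(φ) = lcm(3, 3, 2) = 6.

6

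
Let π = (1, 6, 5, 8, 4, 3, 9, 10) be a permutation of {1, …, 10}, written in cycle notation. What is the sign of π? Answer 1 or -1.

The cycle lengths are 8, 1, 1.
A cycle is odd iff its length is even; π has 1 even-length cycle, so sgn(π) = (−1)^1 and π is odd.

-1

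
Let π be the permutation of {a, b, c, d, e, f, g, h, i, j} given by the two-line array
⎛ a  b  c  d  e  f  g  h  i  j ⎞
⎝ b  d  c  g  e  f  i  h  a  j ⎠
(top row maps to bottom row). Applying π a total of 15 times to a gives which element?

a

Tracing a → b → … returns to a after 5 steps, so a lies in a 5-cycle (a b d g i).
Powers repeat with period 5 on this cycle, and 15 mod 5 = 0, so π^15(a) = π^0(a).
So π^15(a) = a.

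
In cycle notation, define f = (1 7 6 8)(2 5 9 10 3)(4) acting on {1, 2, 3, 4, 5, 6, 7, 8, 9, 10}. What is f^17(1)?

1 lies in the 4-cycle (1 7 6 8).
Since the cycle has length 4, f^17 acts on it the same as f^1 (17 mod 4 = 1).
Advancing 1 step from 1: 1 → 7.

7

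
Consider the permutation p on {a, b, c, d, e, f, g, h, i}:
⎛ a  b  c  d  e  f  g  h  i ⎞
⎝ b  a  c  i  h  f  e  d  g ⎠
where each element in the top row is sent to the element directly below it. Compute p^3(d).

Tracing d → i → … returns to d after 5 steps, so d lies in a 5-cycle (d i g e h).
Stepping 3 places around the cycle: d → i → g → e.

e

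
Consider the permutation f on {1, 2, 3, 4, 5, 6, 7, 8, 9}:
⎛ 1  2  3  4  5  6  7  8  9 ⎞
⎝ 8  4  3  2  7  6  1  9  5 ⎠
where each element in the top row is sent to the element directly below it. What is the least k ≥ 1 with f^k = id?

The disjoint-cycle form of f has cycle lengths 5, 2, 1, 1.
The order is lcm(5, 2) = 10.

10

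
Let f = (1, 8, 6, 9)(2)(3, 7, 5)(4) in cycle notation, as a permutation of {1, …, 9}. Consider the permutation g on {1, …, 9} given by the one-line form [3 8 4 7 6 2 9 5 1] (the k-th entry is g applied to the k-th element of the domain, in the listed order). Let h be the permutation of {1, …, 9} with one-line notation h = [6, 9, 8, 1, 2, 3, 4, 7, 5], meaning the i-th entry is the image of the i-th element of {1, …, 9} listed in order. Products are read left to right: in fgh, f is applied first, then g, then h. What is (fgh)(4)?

4

(fgh)(4) = h(g(f(4))). f(4) = 4, then g(4) = 7, then h(7) = 4, so the result is 4.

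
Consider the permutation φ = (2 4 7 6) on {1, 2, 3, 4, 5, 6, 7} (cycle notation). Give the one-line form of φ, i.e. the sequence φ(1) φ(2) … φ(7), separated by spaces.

Reading each image from the cycles: 1→1, 2→4, 3→3, 4→7, 5→5, 6→2, 7→6.
So the one-line form is 1 4 3 7 5 2 6.

1 4 3 7 5 2 6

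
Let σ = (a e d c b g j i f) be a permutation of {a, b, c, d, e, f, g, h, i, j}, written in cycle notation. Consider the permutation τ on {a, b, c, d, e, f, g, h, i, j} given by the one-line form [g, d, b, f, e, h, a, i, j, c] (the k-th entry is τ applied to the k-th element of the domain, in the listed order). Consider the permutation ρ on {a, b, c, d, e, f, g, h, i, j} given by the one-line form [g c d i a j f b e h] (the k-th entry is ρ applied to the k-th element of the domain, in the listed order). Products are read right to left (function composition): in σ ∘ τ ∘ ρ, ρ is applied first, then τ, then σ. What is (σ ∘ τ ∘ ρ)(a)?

Apply the permutations in order: ρ(a) = g, then τ(g) = a, then σ(a) = e. So (σ ∘ τ ∘ ρ)(a) = e.

e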